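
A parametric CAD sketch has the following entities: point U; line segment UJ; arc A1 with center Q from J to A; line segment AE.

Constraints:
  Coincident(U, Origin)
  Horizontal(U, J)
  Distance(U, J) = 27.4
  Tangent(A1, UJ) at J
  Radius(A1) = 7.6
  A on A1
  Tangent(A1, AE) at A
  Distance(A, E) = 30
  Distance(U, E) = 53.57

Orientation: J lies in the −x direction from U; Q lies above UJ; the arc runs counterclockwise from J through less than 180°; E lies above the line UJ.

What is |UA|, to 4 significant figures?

24.63

Checks: ∠(QJ, JU) = 90.00° ✓; |QJ| = 7.600 ✓; |QA| = 7.600 ✓; ∠(QA, AE) = 90.00° ✓; |AE| = 30.00 ✓; |UE| = 53.57 ✓.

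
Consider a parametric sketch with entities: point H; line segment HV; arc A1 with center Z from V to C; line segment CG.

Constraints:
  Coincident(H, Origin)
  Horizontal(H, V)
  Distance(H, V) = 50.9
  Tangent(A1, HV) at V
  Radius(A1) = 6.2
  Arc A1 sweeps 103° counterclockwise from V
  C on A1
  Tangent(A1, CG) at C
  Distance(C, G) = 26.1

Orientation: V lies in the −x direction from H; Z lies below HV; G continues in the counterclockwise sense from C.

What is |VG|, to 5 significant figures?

33.026

On A1, V sits at bearing 90° from Z; a 103° counterclockwise sweep puts C at bearing 193°, so C = Z + 6.2·(cos 193°, sin 193°) = (-56.941, -7.5947). Since A1 is tangent to CG there, ZC ⟂ CG, so CG runs along (−sin 193°, cos 193°); with |CG| = 26.1, G = (-51.070, -33.026). Then |VG| = |G − V| = 33.026.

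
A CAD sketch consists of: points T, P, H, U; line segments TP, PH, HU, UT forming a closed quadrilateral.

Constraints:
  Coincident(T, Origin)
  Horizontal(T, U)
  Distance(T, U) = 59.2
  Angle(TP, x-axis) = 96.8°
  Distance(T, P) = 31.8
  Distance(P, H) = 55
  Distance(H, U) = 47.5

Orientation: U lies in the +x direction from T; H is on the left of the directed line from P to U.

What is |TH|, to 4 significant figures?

67.64

Checks: T.y = 0.00, U.y = 0.00 ✓; |PH| = 55.00 ✓; |HU| = 47.50 ✓.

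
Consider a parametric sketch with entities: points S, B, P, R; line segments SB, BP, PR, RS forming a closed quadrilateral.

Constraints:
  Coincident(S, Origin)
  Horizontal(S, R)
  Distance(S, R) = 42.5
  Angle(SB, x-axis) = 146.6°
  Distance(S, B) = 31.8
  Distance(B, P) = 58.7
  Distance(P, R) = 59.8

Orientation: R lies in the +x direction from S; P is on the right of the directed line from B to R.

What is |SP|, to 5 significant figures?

37.194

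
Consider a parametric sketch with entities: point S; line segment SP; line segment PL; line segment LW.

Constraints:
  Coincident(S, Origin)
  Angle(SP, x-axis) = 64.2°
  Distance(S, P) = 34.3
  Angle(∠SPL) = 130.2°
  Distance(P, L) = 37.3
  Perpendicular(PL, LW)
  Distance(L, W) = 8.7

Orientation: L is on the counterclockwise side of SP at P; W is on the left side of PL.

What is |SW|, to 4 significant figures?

61.96

∠SPL = 130.2°, so PL runs at 64.2° + (180° − 130.2°) = 114.0° from the x-axis; with |PL| = 37.3, L = P + 37.3·(cos 114.0°, sin 114.0°) = (-0.2429, 64.96). PL is perpendicular to LW; with |LW| = 8.7 on the left of PL, W = L + 8.7·(-0.9135, -0.4067) = (-8.191, 61.42). Then |SW| = |W − S| = 61.96.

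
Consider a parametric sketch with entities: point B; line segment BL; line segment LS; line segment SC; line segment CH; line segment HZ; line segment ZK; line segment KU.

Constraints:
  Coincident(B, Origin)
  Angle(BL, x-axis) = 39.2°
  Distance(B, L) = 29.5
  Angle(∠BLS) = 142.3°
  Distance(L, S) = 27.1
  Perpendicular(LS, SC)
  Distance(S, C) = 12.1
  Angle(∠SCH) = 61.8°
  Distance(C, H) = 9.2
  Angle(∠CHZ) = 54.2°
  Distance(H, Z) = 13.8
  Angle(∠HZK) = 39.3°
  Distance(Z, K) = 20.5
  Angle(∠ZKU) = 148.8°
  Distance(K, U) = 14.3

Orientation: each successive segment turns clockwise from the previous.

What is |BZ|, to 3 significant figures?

57.1

B is at the origin; BL runs at 39.2° with length 29.5, so L = (22.9, 18.6). ∠BLS = 142.3° gives LS at 1.50° from the x-axis; with |LS| = 27.1, S = (50.0, 19.4). LS is perpendicular to SC, so SC runs at -88.5°; with |SC| = 12.1, C = (50.3, 7.26). ∠SCH = 61.8° gives CH at 153° from the x-axis; with |CH| = 9.2, H = (42.0, 11.4). ∠CHZ = 54.2° gives HZ at 27.5° from the x-axis; with |HZ| = 13.8, Z = (54.3, 17.8). Then |BZ| = |Z − B| = 57.1.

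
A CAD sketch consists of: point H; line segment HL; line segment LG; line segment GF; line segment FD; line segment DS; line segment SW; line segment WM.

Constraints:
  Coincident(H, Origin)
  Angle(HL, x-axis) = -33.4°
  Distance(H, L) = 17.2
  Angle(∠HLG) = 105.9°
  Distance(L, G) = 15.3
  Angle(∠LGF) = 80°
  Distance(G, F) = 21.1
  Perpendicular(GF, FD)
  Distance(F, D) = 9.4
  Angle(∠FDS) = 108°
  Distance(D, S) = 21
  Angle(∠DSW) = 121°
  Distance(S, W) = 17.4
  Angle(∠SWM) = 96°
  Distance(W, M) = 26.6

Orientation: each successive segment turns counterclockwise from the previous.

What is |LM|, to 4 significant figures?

32.39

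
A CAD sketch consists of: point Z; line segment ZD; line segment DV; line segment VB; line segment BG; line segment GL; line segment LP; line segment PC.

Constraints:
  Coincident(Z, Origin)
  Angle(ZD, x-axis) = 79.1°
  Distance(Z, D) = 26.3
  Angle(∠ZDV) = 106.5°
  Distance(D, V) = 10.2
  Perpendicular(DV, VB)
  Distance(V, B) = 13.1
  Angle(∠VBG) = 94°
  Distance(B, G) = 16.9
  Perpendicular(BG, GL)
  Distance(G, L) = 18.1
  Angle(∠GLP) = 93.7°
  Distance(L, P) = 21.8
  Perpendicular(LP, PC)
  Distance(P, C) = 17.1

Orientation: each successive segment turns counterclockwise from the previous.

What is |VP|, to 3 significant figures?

7.55

Z is at the origin; ZD runs at 79.1° with length 26.3, so D = (4.97, 25.8). ∠ZDV = 106.5° gives DV at 153° from the x-axis; with |DV| = 10.2, V = (-4.08, 30.5). DV is perpendicular to VB, so VB runs at -117°; with |VB| = 13.1, B = (-10.1, 18.9). ∠VBG = 94.0° gives BG at -31.4° from the x-axis; with |BG| = 16.9, G = (4.31, 10.1). BG ⟂ GL, so GL runs at 58.6°; with |GL| = 18.1, L = (13.7, 25.5). ∠GLP = 93.7° gives LP at 145° from the x-axis; with |LP| = 21.8, P = (-4.09, 38.1). Then |VP| = |P − V| = 7.55.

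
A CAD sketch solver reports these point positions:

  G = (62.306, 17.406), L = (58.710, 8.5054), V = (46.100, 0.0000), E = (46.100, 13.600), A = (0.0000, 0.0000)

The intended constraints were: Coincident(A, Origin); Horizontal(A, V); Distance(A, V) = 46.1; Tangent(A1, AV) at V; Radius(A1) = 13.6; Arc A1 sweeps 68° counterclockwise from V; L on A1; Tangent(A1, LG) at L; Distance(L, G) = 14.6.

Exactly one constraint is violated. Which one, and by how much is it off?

Distance(L, G) = 14.6 — off by 5.00.

A = (0.00, 0.00) ✓; A.y = 0.00, V.y = 0.00 ✓; |AV| = 46.10 ✓; ∠(EV, VA) = 90.00° ✓; |EV| = 13.60 ✓; bearing(E→L) − bearing(E→V) = 68.00° ✓; |EL| = 13.60 ✓; ∠(EL, LG) = 90.00° ✓; |LG| = 9.600 ✗.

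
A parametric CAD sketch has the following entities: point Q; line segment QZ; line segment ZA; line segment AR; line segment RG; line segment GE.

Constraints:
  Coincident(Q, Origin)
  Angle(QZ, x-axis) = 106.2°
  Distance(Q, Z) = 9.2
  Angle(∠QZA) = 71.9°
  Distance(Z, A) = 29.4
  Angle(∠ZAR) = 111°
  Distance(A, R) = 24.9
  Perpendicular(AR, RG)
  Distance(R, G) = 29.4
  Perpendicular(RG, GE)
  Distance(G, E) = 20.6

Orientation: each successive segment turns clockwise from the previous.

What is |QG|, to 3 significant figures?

26.3

∠ZAR = 111.0° gives AR at -70.9° from the x-axis; with |AR| = 24.9, R = (35.0, -15.7). AR is perpendicular to RG, so RG runs at -161°; with |RG| = 29.4, G = (7.18, -25.3). Then |QG| = |G − Q| = 26.3.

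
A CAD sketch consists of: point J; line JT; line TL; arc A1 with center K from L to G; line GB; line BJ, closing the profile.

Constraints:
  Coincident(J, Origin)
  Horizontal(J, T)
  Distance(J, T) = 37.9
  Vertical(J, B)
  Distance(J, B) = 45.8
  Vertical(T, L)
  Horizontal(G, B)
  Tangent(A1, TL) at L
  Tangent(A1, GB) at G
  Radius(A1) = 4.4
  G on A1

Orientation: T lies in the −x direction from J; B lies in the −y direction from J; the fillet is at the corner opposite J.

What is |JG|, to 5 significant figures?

56.744

J is at the origin; JT is horizontal with |JT| = 37.9 and T on the −x side, so T = (-37.900, 0.0000). J and B share the same x with |JB| = 45.8 and B on the −y side, so B = (0.0000, -45.800). The virtual corner opposite J is at (-37.900, -45.800). Since A1 is tangent to TL there, KL ⟂ TL and since A1 is tangent to GB there, KG ⟂ GB, with radius 4.4, so the center K sits 4.4 in from both sides at K = (-33.500, -41.400). That places the tangent points at L = (-37.900, -41.400) on TL and G = (-33.500, -45.800) on GB. Then |JG| = |G − J| = 56.744.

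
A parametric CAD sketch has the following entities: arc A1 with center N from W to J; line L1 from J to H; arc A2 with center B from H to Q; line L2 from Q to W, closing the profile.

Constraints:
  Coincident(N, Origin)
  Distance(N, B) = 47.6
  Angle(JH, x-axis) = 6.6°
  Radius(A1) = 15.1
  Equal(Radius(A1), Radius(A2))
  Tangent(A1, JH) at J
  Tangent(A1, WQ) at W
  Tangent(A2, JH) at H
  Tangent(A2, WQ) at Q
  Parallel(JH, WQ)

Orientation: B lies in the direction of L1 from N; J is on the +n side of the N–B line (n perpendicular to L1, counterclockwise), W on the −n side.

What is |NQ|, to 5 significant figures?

49.938

Tangency of A1 to both parallel lines with radius 15.1 puts J and W at N ± 15.1·n: J = (-1.7356, 15.000), W = (1.7356, -15.000). Equal radii place H and Q the same way about B: H = B + 15.1·n = (45.549, 20.471), Q = B − 15.1·n = (49.020, -9.5289). Then |NQ| = |Q − N| = 49.938.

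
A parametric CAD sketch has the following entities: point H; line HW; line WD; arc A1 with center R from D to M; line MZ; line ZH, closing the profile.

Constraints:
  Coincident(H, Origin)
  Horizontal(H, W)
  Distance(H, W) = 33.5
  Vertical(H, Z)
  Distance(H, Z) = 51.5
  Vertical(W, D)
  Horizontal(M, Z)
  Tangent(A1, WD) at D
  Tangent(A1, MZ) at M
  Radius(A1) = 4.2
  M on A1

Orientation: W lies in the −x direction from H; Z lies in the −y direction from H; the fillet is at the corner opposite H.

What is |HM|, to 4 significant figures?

59.25

H is at the origin; H and W share the same y with |HW| = 33.5 and W on the −x side, so W = (-33.50, 0.000). HZ is vertical with |HZ| = 51.5 and Z on the −y side, so Z = (0.000, -51.50). The virtual corner opposite H is at (-33.50, -51.50). The tangent condition forces RD to be normal to WD and A1 meets MZ tangentially, so RM is at right angles to MZ, with radius 4.2, so the center R sits 4.2 in from both sides at R = (-29.30, -47.30). That places the tangent points at D = (-33.50, -47.30) on WD and M = (-29.30, -51.50) on MZ. Then |HM| = |M − H| = 59.25.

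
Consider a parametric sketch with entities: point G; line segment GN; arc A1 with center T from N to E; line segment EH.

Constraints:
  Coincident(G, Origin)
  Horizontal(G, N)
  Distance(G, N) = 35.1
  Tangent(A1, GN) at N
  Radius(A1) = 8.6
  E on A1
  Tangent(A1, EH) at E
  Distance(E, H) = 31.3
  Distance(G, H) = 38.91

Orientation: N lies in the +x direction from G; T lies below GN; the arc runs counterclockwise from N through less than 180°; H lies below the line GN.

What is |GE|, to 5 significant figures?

27.595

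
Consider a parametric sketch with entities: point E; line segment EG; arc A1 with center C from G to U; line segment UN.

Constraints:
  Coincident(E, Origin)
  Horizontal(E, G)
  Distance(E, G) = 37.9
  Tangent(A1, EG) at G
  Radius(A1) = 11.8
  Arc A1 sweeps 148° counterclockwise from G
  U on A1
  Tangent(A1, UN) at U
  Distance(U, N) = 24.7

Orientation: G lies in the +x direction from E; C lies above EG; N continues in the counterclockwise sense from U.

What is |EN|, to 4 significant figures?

41.91

E is at the origin; E and G share the same y with |EG| = 37.9 and G on the +x side, so G = (37.90, 0.000). A1 meets EG tangentially, so CG is at right angles to EG, so C = G + (0, 11.8) = (37.90, 11.80). On A1, G sits at bearing -90° from C; a 148° counterclockwise sweep puts U at bearing 58°, so U = C + 11.8·(cos 58°, sin 58°) = (44.15, 21.81). Since A1 is tangent to UN there, CU ⟂ UN, so UN runs along (−sin 58°, cos 58°); with |UN| = 24.7, N = (23.21, 34.90). Then |EN| = |N − E| = 41.91.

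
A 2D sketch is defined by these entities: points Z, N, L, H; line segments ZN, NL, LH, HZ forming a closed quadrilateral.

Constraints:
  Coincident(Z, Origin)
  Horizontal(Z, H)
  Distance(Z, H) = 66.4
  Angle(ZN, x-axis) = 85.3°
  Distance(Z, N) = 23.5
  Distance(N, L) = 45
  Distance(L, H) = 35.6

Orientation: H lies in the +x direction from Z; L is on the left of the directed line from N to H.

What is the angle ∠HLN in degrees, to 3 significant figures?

116°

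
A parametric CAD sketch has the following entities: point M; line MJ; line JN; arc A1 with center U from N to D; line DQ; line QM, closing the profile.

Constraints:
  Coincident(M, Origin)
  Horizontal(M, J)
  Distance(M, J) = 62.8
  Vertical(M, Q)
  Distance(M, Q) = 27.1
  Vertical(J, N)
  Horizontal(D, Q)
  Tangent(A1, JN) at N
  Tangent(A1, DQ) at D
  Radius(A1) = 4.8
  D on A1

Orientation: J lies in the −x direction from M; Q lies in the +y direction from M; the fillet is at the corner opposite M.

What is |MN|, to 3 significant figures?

66.6

M is at the origin; MJ is horizontal with |MJ| = 62.8 and J on the −x side, so J = (-62.8, 0.00). M and Q share the same x with |MQ| = 27.1 and Q on the +y side, so Q = (0.00, 27.1). The virtual corner opposite M is at (-62.8, 27.1). A1 meets JN tangentially, so UN is at right angles to JN and the tangent condition forces UD to be normal to DQ, with radius 4.8, so the center U sits 4.8 in from both sides at U = (-58.0, 22.3). That places the tangent points at N = (-62.8, 22.3) on JN and D = (-58.0, 27.1) on DQ. Then |MN| = |N − M| = 66.6.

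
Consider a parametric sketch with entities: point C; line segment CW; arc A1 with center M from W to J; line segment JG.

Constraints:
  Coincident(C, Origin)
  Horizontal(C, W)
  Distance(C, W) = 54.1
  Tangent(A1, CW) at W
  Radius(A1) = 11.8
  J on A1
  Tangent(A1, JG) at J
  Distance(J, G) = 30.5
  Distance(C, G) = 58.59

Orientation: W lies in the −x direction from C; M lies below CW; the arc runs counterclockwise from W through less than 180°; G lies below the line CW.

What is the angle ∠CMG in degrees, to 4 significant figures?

78.81°

C is at the origin; C and W share the same y with |CW| = 54.1 and W on the −x side, so W = (-54.10, 0.000). A1 meets CW tangentially, so MW is at right angles to CW, so M = W + (0, -11.8) = (-54.10, -11.80). Since MJ ⟂ JG (tangency), |MG| = √(11.8² + 30.5²) = 32.70 regardless of where J sits on A1. So G lies on both circle(C, 58.59) and circle(M, 32.70); the below-CW intersection is G = (-41.06, -41.79). J is the foot of the tangent from G: J = (-62.50, -20.09).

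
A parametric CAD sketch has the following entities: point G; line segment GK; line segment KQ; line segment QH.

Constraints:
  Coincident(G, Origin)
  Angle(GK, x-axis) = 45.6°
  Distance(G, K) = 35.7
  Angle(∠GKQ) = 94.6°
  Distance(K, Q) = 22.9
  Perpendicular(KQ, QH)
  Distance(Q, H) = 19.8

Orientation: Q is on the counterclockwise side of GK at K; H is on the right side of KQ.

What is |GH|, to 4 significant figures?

61.08

G is at the origin; GK runs at 45.6° with length 35.7, so K = 35.7·(cos 45.6°, sin 45.6°) = (24.98, 25.51). ∠GKQ = 94.6°, so KQ runs at 45.6° + (180° − 94.6°) = 131.0° from the x-axis; with |KQ| = 22.9, Q = K + 22.9·(cos 131.0°, sin 131.0°) = (9.954, 42.79). KQ ⟂ QH; with |QH| = 19.8 on the right of KQ, H = Q + 19.8·(0.7547, 0.6561) = (24.90, 55.78). Then |GH| = |H − G| = 61.08.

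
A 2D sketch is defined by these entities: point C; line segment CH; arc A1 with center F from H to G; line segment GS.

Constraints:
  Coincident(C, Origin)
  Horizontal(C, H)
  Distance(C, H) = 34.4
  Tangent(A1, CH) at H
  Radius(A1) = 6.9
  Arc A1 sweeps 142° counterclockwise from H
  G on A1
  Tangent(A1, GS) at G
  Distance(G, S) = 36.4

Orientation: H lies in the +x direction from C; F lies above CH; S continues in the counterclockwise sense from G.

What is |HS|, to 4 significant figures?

42.48

C is at the origin; CH is horizontal with |CH| = 34.4 and H on the +x side, so H = (34.40, 0.000). A1 meets CH tangentially, so FH is at right angles to CH, so F = H + (0, 6.9) = (34.40, 6.900). On A1, H sits at bearing -90° from F; a 142° counterclockwise sweep puts G at bearing 52°, so G = F + 6.9·(cos 52°, sin 52°) = (38.65, 12.34). A1 meets GS tangentially, so FG is at right angles to GS, so GS runs along (−sin 52°, cos 52°); with |GS| = 36.4, S = (9.964, 34.75). Then |HS| = |S − H| = 42.48.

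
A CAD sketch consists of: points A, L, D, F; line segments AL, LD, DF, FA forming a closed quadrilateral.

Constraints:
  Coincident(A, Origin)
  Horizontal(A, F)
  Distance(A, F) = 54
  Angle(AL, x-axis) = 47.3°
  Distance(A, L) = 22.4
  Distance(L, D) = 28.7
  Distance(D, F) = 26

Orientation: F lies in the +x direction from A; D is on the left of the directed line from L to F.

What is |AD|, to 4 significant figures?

49.03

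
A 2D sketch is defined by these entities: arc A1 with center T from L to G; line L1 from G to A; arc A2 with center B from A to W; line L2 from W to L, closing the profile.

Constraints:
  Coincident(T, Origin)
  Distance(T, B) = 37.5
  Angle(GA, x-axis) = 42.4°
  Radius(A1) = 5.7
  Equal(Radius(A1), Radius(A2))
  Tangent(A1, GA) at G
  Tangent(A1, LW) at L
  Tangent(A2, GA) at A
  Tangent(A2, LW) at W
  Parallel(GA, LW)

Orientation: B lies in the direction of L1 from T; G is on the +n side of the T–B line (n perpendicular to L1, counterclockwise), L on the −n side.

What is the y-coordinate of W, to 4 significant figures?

21.08

The slot axis is L1's direction at 42.4°, so u = (cos 42.4°, sin 42.4°) = (0.7385, 0.6743) and n = (−sin 42.4°, cos 42.4°) = (-0.6743, 0.7385). T is at the origin and B lies 37.5 along u from T, so B = 37.5·u = (27.69, 25.29). Tangency of A1 to both parallel lines with radius 5.7 puts G and L at T ± 5.7·n: G = (-3.844, 4.209), L = (3.844, -4.209). Equal radii place A and W the same way about B: A = B + 5.7·n = (23.85, 29.50), W = B − 5.7·n = (31.54, 21.08). So W.y = 21.08.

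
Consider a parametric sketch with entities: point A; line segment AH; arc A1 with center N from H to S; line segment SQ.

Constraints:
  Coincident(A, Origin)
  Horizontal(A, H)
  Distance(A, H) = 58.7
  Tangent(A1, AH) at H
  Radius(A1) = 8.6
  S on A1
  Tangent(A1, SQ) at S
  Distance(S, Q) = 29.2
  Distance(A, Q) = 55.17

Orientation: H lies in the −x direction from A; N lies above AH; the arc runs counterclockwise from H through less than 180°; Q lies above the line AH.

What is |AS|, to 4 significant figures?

50.79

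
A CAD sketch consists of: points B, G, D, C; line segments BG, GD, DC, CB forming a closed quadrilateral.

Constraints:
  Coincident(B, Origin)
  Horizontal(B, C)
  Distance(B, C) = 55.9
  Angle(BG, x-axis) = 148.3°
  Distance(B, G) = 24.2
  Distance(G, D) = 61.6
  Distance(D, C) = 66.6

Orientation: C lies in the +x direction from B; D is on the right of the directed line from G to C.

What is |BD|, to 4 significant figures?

43.53

Checks: |BC| = 55.90 ✓; |BG| = 24.20 ✓; |GD| = 61.60 ✓; |DC| = 66.60 ✓.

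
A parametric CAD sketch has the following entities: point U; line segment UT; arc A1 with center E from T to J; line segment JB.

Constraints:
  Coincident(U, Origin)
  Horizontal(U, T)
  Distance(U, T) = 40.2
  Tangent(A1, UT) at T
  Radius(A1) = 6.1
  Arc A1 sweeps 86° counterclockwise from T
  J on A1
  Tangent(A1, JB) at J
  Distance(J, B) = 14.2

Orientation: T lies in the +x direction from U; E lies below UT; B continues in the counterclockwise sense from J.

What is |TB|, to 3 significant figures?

21.1

On A1, T sits at bearing 90° from E; an 86° counterclockwise sweep puts J at bearing 176°, so J = E + 6.1·(cos 176°, sin 176°) = (34.1, -5.67). A1 meets JB tangentially, so EJ is at right angles to JB, so JB runs along (−sin 176°, cos 176°); with |JB| = 14.2, B = (33.1, -19.8). Then |TB| = |B − T| = 21.1.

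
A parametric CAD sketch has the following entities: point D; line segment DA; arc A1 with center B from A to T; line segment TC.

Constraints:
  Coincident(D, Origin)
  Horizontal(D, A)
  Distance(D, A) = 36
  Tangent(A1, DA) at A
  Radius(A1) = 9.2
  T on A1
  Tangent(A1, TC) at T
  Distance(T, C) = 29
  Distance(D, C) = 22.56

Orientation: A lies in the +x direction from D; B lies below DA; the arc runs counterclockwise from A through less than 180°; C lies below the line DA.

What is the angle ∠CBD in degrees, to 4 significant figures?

37.35°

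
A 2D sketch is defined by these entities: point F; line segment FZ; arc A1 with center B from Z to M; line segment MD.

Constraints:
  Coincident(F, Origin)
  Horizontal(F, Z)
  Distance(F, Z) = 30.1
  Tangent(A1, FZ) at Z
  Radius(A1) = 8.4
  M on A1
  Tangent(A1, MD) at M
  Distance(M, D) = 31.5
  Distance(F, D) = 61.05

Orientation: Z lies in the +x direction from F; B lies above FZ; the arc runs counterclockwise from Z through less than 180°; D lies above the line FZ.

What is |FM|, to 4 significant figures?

37.99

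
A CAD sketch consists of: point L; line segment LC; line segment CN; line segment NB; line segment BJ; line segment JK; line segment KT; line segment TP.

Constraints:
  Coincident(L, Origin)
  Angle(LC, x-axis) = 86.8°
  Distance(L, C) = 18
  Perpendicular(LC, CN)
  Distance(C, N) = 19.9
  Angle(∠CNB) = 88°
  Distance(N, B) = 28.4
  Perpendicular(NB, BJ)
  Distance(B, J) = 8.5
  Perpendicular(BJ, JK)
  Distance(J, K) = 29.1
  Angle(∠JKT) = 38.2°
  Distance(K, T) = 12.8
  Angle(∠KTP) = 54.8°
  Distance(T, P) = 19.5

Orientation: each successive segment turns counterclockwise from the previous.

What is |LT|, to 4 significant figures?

20.87

L is at the origin; LC runs at 86.8° with length 18.0, so C = (1.005, 17.97). LC is perpendicular to CN, so CN runs at 176.8°; with |CN| = 19.9, N = (-18.86, 19.08). ∠CNB = 88.0° gives NB at -91.20° from the x-axis; with |NB| = 28.4, B = (-19.46, -9.311). The perpendicularity gives BJ at right angles to NB, so BJ runs at -1.200°; with |BJ| = 8.5, J = (-10.96, -9.489). BJ is perpendicular to JK, so JK runs at 88.80°; with |JK| = 29.1, K = (-10.35, 19.60). ∠JKT = 38.2° gives KT at -129.4° from the x-axis; with |KT| = 12.8, T = (-18.48, 9.714). Then |LT| = |T − L| = 20.87.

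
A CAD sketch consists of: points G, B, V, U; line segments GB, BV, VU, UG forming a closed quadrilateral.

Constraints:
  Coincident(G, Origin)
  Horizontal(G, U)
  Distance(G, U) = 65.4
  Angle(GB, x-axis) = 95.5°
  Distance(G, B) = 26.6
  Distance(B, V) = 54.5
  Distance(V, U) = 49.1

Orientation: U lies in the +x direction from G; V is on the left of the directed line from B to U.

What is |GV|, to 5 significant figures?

66.739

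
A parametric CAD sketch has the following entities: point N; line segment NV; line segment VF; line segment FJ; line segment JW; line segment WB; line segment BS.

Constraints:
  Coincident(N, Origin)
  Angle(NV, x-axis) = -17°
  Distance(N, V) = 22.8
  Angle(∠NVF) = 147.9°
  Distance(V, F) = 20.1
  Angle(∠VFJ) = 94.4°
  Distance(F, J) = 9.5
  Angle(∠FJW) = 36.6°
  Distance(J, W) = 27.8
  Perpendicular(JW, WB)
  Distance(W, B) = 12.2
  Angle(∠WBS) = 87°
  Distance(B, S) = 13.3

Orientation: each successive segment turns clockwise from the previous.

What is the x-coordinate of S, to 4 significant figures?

41.72

JW is perpendicular to WB, so WB runs at -8.100°; with |WB| = 12.2, B = (44.28, -2.808). ∠WBS = 87.0° gives BS at -101.1° from the x-axis; with |BS| = 13.3, S = (41.72, -15.86). So S.x = 41.72.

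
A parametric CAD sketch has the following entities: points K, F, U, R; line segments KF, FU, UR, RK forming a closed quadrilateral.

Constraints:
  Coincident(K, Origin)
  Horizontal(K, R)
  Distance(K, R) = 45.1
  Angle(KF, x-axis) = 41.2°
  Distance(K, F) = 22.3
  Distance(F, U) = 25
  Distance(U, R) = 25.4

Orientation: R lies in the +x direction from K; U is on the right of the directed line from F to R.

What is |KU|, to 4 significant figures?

23.80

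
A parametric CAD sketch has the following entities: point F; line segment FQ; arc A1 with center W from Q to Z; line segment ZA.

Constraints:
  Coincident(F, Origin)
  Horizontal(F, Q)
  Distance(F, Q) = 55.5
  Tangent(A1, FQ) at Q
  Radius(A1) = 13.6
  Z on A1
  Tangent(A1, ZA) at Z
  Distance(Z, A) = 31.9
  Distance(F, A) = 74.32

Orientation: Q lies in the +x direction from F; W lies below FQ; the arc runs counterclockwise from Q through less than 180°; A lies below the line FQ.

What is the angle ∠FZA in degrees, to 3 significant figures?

139°

F is at the origin; FQ is horizontal with |FQ| = 55.5 and Q on the +x side, so Q = (55.5, 0.00). The tangent condition forces WQ to be normal to FQ, so W = Q + (0, -13.6) = (55.5, -13.6). Since WZ ⟂ ZA (tangency), |WA| = √(13.6² + 31.9²) = 34.7 regardless of where Z sits on A1. So A lies on both circle(F, 74.32) and circle(W, 34.7); the below-FQ intersection is A = (56.5, -48.3). Z is the foot of the tangent from A: Z = (43.2, -19.3).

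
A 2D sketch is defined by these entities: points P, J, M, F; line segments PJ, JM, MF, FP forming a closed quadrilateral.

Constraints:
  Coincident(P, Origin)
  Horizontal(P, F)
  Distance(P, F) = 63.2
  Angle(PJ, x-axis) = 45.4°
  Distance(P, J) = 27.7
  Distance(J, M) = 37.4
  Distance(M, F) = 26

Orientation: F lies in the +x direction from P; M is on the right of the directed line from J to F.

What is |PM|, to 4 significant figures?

41.56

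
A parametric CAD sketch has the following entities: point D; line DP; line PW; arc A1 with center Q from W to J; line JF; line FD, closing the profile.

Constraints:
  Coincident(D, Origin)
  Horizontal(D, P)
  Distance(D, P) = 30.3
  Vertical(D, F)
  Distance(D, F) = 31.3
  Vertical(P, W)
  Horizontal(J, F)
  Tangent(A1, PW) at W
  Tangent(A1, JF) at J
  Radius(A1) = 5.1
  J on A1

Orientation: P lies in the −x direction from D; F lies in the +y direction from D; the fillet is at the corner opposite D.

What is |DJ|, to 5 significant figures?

40.184

D is at the origin; DP is horizontal with |DP| = 30.3 and P on the −x side, so P = (-30.300, 0.0000). DF is vertical with |DF| = 31.3 and F on the +y side, so F = (0.0000, 31.300). The virtual corner opposite D is at (-30.300, 31.300). A1 meets PW tangentially, so QW is at right angles to PW and A1 meets JF tangentially, so QJ is at right angles to JF, with radius 5.1, so the center Q sits 5.1 in from both sides at Q = (-25.200, 26.200). That places the tangent points at W = (-30.300, 26.200) on PW and J = (-25.200, 31.300) on JF. Then |DJ| = |J − D| = 40.184.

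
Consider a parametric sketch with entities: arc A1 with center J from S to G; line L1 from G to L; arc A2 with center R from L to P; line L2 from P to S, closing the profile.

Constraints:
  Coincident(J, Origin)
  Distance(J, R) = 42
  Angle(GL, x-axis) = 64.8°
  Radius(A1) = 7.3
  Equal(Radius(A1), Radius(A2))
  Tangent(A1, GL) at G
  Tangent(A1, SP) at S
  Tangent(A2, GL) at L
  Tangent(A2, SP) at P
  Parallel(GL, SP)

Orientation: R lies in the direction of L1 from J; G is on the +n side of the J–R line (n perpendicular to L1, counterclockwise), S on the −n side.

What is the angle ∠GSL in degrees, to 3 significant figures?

70.8°

The slot axis is L1's direction at 64.8°, so u = (cos 64.8°, sin 64.8°) = (0.426, 0.905) and n = (−sin 64.8°, cos 64.8°) = (-0.905, 0.426). J is at the origin and R lies 42.0 along u from J, so R = 42.0·u = (17.9, 38.0). Tangency of A1 to both parallel lines with radius 7.3 puts G and S at J ± 7.3·n: G = (-6.61, 3.11), S = (6.61, -3.11). Equal radii place L and P the same way about R: L = R + 7.3·n = (11.3, 41.1), P = R − 7.3·n = (24.5, 34.9). Then cos ∠GSL = SG·SL / (|SG||SL|), giving 70.8°.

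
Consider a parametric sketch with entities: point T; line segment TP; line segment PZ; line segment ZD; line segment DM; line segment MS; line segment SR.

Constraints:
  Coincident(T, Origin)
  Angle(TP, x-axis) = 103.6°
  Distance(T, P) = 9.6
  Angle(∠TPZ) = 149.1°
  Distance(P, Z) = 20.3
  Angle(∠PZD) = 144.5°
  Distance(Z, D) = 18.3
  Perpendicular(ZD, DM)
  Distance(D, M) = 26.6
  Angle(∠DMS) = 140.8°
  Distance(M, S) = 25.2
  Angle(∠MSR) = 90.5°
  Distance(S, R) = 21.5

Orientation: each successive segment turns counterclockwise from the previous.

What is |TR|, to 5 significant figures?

13.490

T is at the origin; TP runs at 103.6° with length 9.6, so P = (-2.2574, 9.3308). ∠TPZ = 149.1° gives PZ at 134.50° from the x-axis; with |PZ| = 20.3, Z = (-16.486, 23.810). ∠PZD = 144.5° gives ZD at 170.00° from the x-axis; with |ZD| = 18.3, D = (-34.508, 26.988). ZD is perpendicular to DM, so DM runs at -100.00°; with |DM| = 26.6, M = (-39.127, 0.79169). ∠DMS = 140.8° gives MS at -60.800° from the x-axis; with |MS| = 25.2, S = (-26.833, -21.206). ∠MSR = 90.5° gives SR at 28.700° from the x-axis; with |SR| = 21.5, R = (-7.9741, -10.881). Then |TR| = |R − T| = 13.490.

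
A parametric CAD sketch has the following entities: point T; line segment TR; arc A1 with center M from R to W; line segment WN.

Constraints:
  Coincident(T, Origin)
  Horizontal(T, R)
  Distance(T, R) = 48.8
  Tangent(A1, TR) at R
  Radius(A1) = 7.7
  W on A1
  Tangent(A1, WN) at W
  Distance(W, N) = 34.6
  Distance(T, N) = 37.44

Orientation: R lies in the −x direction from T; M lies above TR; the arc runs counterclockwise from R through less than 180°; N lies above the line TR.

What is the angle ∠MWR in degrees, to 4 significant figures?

63.68°

T is at the origin; TR is horizontal with |TR| = 48.8 and R on the −x side, so R = (-48.80, 0.000). A1 meets TR tangentially, so MR is at right angles to TR, so M = R + (0, 7.7) = (-48.80, 7.700). Since MW ⟂ WN (tangency), |MN| = √(7.7² + 34.6²) = 35.45 regardless of where W sits on A1. So N lies on both circle(T, 37.44) and circle(M, 35.45); the above-TR intersection is N = (-21.68, 30.52). W is the foot of the tangent from N: W = (-42.68, 3.026).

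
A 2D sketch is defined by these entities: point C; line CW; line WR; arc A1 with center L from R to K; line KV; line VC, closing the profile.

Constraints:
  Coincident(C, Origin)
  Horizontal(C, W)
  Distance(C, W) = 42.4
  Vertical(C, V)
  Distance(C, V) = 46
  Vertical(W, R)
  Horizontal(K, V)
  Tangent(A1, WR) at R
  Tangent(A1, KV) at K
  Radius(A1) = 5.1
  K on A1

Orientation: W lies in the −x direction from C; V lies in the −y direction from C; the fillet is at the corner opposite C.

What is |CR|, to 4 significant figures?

58.91

C is at the origin; C and W share the same y with |CW| = 42.4 and W on the −x side, so W = (-42.40, 0.000). C and V share the same x with |CV| = 46.0 and V on the −y side, so V = (0.000, -46.00). The virtual corner opposite C is at (-42.40, -46.00). The tangent condition forces LR to be normal to WR and the tangent condition forces LK to be normal to KV, with radius 5.1, so the center L sits 5.1 in from both sides at L = (-37.30, -40.90). That places the tangent points at R = (-42.40, -40.90) on WR and K = (-37.30, -46.00) on KV. Then |CR| = |R − C| = 58.91.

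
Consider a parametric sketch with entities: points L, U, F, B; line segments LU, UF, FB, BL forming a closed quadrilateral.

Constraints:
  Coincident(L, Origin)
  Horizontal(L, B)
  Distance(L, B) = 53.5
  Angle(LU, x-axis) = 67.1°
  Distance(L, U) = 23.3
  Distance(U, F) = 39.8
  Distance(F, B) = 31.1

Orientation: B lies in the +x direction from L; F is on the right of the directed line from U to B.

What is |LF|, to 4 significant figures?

29.80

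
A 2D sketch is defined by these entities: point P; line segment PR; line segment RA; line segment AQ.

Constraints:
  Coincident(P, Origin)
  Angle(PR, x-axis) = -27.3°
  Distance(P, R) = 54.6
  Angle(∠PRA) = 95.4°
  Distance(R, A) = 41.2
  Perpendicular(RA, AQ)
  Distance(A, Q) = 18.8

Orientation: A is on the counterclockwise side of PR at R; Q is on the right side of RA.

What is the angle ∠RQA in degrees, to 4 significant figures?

65.47°

P is at the origin; PR runs at -27.3° with length 54.6, so R = 54.6·(cos -27.3°, sin -27.3°) = (48.52, -25.04). ∠PRA = 95.4°, so RA runs at -27.3° + (180° − 95.4°) = 57.30° from the x-axis; with |RA| = 41.2, A = R + 41.2·(cos 57.30°, sin 57.30°) = (70.78, 9.628). RA ⟂ AQ; with |AQ| = 18.8 on the right of RA, Q = A + 18.8·(0.8415, -0.5402) = (86.60, -0.5285). Then cos ∠RQA = QR·QA / (|QR||QA|), giving 65.47°.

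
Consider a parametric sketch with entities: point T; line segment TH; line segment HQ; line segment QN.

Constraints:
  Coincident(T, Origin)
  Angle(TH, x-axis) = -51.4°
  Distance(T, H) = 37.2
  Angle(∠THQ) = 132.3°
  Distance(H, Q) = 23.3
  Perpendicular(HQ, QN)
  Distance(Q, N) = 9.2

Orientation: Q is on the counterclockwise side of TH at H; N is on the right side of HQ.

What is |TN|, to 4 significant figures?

60.70

∠THQ = 132.3°, so HQ runs at -51.4° + (180° − 132.3°) = -3.700° from the x-axis; with |HQ| = 23.3, Q = H + 23.3·(cos -3.700°, sin -3.700°) = (46.46, -30.58). The perpendicularity gives QN at right angles to HQ; with |QN| = 9.2 on the right of HQ, N = Q + 9.2·(-0.06453, -0.9979) = (45.87, -39.76). Then |TN| = |N − T| = 60.70.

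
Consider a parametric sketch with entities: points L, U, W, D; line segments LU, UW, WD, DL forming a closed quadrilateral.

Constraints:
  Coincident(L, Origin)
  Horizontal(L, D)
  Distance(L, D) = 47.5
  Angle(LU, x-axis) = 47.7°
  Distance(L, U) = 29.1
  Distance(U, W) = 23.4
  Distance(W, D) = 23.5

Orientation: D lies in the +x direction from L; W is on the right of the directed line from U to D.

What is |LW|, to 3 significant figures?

24.1

Checks: |UW| = 23.40 ✓; |WD| = 23.50 ✓.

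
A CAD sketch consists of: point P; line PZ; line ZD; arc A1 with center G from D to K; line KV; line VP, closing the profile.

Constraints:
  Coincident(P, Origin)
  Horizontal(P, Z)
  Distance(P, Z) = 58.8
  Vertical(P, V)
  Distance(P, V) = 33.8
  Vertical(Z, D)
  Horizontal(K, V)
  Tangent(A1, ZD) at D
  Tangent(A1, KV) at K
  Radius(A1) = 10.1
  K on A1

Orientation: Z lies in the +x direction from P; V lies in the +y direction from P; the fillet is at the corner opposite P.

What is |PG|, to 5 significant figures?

54.161

PV is vertical with |PV| = 33.8 and V on the +y side, so V = (0.0000, 33.800). The virtual corner opposite P is at (58.800, 33.800). Since A1 is tangent to ZD there, GD ⟂ ZD and tangency of A1 to KV means the radius GK is perpendicular to KV, with radius 10.1, so the center G sits 10.1 in from both sides at G = (48.700, 23.700). Then |PG| = |G − P| = 54.161.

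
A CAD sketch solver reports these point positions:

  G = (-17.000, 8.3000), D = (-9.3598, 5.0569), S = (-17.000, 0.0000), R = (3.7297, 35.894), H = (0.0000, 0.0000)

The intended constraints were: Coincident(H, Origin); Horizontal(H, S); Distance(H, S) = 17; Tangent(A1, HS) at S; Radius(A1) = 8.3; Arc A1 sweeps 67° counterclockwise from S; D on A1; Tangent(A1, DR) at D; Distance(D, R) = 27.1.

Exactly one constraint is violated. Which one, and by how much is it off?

Distance(D, R) = 27.1 — off by 6.40.

H = (0.00, 0.00) ✓; H.y = 0.00, S.y = 0.00 ✓; |HS| = 17.00 ✓; ∠(GS, SH) = 90.00° ✓; |GS| = 8.300 ✓; bearing(G→D) − bearing(G→S) = 67.00° ✓; |GD| = 8.300 ✓; ∠(GD, DR) = 90.00° ✓; |DR| = 33.50 ✗.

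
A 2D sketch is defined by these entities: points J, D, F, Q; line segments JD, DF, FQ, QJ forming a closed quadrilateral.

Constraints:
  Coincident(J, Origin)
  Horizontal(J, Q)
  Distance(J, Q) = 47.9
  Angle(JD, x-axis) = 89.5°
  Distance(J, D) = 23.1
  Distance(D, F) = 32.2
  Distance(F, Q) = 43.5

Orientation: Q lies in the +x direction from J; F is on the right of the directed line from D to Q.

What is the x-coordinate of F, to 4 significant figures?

5.278

J is at the origin; JQ is horizontal with |JQ| = 47.9 and Q in +x, so Q = (47.9, 0). JD runs at 89.5° with |JD| = 23.1, so D = (0.2016, 23.10). F is determined by |DF| = 32.2 and |FQ| = 43.5 together: it lies at the intersection of circle(D, 32.2) and circle(Q, 43.5). With |DQ| = 53.00, the foot of the radical line on DQ is 18.43 from D and the perpendicular offset is √(32.2² − 18.43²) = 26.41. Taking the right-of-DQ solution: F = (5.278, -8.698).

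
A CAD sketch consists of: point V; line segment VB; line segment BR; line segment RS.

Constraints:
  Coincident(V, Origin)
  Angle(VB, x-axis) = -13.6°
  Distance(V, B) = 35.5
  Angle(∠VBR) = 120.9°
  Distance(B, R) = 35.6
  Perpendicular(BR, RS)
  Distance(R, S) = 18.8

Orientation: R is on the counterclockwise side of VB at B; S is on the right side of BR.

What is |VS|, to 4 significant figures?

72.97

∠VBR = 120.9°, so BR runs at -13.6° + (180° − 120.9°) = 45.50° from the x-axis; with |BR| = 35.6, R = B + 35.6·(cos 45.50°, sin 45.50°) = (59.46, 17.04). The perpendicularity gives RS at right angles to BR; with |RS| = 18.8 on the right of BR, S = R + 18.8·(0.7133, -0.7009) = (72.87, 3.867). Then |VS| = |S − V| = 72.97.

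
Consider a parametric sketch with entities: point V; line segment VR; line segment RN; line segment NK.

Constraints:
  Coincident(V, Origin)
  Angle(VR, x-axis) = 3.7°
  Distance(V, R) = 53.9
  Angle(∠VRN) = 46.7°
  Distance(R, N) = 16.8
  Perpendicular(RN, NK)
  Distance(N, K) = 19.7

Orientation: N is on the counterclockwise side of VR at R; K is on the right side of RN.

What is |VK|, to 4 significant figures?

62.28

V is at the origin; VR runs at 3.7° with length 53.9, so R = 53.9·(cos 3.7°, sin 3.7°) = (53.79, 3.478). ∠VRN = 46.7°, so RN runs at 3.7° + (180° − 46.7°) = 137.0° from the x-axis; with |RN| = 16.8, N = R + 16.8·(cos 137.0°, sin 137.0°) = (41.50, 14.94). RN ⟂ NK; with |NK| = 19.7 on the right of RN, K = N + 19.7·(0.6820, 0.7314) = (54.94, 29.34). Then |VK| = |K − V| = 62.28.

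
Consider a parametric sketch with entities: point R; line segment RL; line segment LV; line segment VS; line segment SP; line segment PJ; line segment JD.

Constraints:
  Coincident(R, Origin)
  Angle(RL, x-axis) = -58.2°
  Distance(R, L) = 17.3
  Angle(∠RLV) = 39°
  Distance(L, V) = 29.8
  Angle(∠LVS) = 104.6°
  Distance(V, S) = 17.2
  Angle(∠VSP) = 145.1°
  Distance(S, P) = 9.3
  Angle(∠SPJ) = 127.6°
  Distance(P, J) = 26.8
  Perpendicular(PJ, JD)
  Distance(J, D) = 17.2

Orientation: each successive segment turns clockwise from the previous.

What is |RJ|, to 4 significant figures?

23.87

R is at the origin; RL runs at -58.2° with length 17.3, so L = (9.116, -14.70). ∠RLV = 39.0° gives LV at 160.8° from the x-axis; with |LV| = 29.8, V = (-19.03, -4.903). ∠LVS = 104.6° gives VS at 85.40° from the x-axis; with |VS| = 17.2, S = (-17.65, 12.24). ∠VSP = 145.1° gives SP at 50.50° from the x-axis; with |SP| = 9.3, P = (-11.73, 19.42). ∠SPJ = 127.6° gives PJ at -1.900° from the x-axis; with |PJ| = 26.8, J = (15.05, 18.53). Then |RJ| = |J − R| = 23.87.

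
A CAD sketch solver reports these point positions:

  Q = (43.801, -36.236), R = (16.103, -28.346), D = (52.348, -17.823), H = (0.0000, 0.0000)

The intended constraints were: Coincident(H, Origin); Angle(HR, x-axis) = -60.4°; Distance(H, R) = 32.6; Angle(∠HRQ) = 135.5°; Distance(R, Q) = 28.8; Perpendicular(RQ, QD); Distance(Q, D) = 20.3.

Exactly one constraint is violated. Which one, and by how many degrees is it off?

Perpendicular(RQ, QD) — off by 9.00°.

H = (0.00, 0.00) ✓; HR at -60.40° ✓; |HR| = 32.60 ✓; ∠HRQ = 135.5° ✓; |RQ| = 28.80 ✓; ∠(RQ, QD) = 81.00° ✗; |QD| = 20.30 ✓.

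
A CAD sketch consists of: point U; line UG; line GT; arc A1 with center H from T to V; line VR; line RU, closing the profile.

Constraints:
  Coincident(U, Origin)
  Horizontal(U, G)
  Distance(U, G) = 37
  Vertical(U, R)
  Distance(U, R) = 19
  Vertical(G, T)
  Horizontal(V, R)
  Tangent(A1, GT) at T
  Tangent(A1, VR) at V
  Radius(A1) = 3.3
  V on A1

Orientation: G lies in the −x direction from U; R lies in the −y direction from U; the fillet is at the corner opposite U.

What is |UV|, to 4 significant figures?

38.69

U is at the origin; UG is horizontal with |UG| = 37.0 and G on the −x side, so G = (-37.00, 0.000). U and R share the same x with |UR| = 19.0 and R on the −y side, so R = (0.000, -19.00). The virtual corner opposite U is at (-37.00, -19.00). Tangency of A1 to GT means the radius HT is perpendicular to GT and since A1 is tangent to VR there, HV ⟂ VR, with radius 3.3, so the center H sits 3.3 in from both sides at H = (-33.70, -15.70). That places the tangent points at T = (-37.00, -15.70) on GT and V = (-33.70, -19.00) on VR. Then |UV| = |V − U| = 38.69.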